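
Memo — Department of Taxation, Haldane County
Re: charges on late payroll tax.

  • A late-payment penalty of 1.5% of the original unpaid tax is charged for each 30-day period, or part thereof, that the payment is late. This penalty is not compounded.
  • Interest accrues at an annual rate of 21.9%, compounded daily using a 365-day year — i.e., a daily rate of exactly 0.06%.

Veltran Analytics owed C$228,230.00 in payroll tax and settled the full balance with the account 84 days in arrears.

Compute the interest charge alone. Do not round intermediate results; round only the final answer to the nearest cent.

C$11,793.97

Interest: C$228,230.00 × ((1 + 0.0006)^84 − 1) = C$228,230.00 × 0.05167579… = C$11,793.9664…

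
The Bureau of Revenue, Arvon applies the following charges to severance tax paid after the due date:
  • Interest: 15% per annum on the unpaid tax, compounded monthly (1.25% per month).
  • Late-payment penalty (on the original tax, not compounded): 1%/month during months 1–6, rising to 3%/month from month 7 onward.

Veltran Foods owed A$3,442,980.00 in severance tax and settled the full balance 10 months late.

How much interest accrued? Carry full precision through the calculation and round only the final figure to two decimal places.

Interest: A$3,442,980.00 × ((1 + 0.0125)^10 − 1) = A$3,442,980.00 × 0.1322708… = A$455,405.8211…

A$455,405.82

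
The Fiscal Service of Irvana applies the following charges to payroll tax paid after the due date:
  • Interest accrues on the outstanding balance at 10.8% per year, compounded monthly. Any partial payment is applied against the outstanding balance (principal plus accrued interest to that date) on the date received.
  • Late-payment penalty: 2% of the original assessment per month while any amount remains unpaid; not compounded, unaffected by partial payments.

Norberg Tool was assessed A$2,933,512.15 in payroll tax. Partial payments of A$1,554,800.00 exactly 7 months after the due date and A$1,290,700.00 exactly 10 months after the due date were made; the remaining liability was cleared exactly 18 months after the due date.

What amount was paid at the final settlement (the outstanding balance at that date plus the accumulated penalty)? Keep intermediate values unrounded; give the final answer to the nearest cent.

Monthly rate = 10.8% ÷ 12 = 0.9%
Balance at month 7: A$2,933,512.1500 × (1 + 0.009)^7 = A$3,123,388.8455…
After A$1,554,800.00 payment: A$3,123,388.8455… − A$1,554,800.00 = A$1,568,588.8455…
Balance at month 10: A$1,568,588.8455… × (1 + 0.009)^3 = A$1,611,323.0549…
After A$1,290,700.00 payment: A$1,611,323.0549… − A$1,290,700.00 = A$320,623.0549…
Balance at month 18: A$320,623.0549… × (1 + 0.009)^8 = A$344,448.3254…
Penalty: 18 × 2% × A$2,933,512.15 = A$1,056,064.37…
Final settlement = outstanding balance + penalty = A$344,448.3254… + A$1,056,064.37… = A$1,400,512.70

A$1,400,512.70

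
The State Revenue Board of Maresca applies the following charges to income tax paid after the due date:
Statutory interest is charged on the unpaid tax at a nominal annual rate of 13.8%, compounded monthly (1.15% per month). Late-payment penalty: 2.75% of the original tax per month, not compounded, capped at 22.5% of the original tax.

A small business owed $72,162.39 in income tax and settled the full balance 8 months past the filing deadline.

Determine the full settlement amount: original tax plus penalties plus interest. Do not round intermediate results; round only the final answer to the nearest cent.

Penalty: 8 × 2.75% × $72,162.39 = $15,875.73… (below the 22.5% cap of $16,236.54…)
Interest: $72,162.39 × ((1 + 0.0115)^8 − 1) = $72,162.39 × 0.0957894… = $6,912.3924…
Total = $72,162.39 + $15,875.7258 + $6,912.3924… = $94,950.51

$94,950.51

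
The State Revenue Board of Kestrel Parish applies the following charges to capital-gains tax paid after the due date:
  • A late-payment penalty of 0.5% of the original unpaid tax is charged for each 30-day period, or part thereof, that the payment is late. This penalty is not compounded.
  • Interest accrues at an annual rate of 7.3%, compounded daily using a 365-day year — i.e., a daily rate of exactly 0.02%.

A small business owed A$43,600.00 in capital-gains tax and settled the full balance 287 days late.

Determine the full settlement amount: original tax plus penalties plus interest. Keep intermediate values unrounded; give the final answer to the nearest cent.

Penalty periods: ⌈287/30⌉ = 10; penalty = 10 × 0.5% × A$43,600.00 = A$2,180.00
Interest: A$43,600.00 × ((1 + 0.0002)^287 − 1) = A$43,600.00 × 0.05907328… = A$2,575.5950…
Total = A$43,600.00 + A$2,180.0000 + A$2,575.5950… = A$48,355.59

A$48,355.59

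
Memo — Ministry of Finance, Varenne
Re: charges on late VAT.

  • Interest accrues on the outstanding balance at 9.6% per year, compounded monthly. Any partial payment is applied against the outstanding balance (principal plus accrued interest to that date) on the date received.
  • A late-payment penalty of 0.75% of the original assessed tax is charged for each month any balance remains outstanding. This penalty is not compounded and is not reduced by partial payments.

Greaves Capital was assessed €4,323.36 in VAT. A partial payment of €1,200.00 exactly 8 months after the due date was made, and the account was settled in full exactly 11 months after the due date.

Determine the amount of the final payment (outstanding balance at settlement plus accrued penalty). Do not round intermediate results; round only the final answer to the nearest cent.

€3,847.05

Monthly rate = 9.6% ÷ 12 = 0.8%
Balance at month 8: €4,323.3600 × (1 + 0.008)^8 = €4,607.9277…
After €1,200.00 payment: €4,607.9277… − €1,200.00 = €3,407.9277…
Balance at month 11: €3,407.9277… × (1 + 0.008)^3 = €3,490.3740…
Penalty: 11 × 0.75% × €4,323.36 = €356.68…
Final settlement = outstanding balance + penalty = €3,490.3740… + €356.68… = €3,847.05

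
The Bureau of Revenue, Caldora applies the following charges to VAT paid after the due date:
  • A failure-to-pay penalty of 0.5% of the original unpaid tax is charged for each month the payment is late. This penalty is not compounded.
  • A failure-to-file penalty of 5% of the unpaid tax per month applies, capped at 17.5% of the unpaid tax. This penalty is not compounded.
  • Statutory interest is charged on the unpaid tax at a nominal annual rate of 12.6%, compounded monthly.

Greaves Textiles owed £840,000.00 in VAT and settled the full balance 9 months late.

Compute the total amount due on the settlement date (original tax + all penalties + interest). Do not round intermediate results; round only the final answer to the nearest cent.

£1,107,596.94

Failure-to-file: 9 × 5% × £840,000.00 = £378,000.00, capped at 17.5% × £840,000.00 = £147,000.00
Failure-to-pay penalty: 9 × 0.5% × £840,000.00 = £37,800.00
Interest (12.6%/yr ÷ 12 = 1.05%/month): £840,000.00 × ((1 + 0.0105)^9 − 1) = £82,796.9421…
Total = £840,000.00 + £184,800.0000 + £82,796.9421… = £1,107,596.94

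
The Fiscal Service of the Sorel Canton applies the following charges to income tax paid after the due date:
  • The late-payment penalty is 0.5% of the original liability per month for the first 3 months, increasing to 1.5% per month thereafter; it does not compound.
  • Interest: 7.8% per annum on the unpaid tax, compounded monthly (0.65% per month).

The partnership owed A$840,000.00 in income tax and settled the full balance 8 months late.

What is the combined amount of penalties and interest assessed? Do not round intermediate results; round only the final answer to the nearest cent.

A$120,286.74

Penalty, months 1–3: 3 × 0.5% × A$840,000.00 = A$12,600.00
Penalty, months 4–8: 5 × 1.5% × A$840,000.00 = A$63,000.00
Interest: A$840,000.00 × ((1 + 0.0065)^8 − 1) = A$840,000.00 × 0.0531985… = A$44,686.7439…
Penalties + interest = A$75,600.0000 + A$44,686.7439… = A$120,286.74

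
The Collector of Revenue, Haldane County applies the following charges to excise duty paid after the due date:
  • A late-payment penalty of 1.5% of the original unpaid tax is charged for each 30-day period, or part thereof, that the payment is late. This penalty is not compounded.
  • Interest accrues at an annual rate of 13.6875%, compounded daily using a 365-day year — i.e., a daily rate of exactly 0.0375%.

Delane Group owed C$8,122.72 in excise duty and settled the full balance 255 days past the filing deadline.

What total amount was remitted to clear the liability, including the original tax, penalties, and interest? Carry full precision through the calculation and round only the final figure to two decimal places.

Penalty periods: ⌈255/30⌉ = 9; penalty = 9 × 1.5% × C$8,122.72 = C$1,096.57…
Interest: C$8,122.72 × ((1 + 0.000375)^255 − 1) = C$8,122.72 × 0.10032663… = C$814.9251…
Total = C$8,122.72 + C$1,096.5672 + C$814.9251… = C$10,034.21

C$10,034.21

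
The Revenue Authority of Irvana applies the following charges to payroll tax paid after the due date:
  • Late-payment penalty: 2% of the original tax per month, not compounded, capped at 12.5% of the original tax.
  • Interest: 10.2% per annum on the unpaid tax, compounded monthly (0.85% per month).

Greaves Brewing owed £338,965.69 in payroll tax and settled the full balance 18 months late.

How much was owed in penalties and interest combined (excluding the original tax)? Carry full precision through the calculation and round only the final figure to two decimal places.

Penalty (uncapped): 18 × 2% × £338,965.69 = £122,027.65…; cap = 12.5% × £338,965.69 = £42,370.71… → penalty = £42,370.71…
Interest: £338,965.69 × ((1 + 0.0085)^18 − 1) = £338,965.69 × 0.1645717… = £55,784.1723…
Penalties + interest = £42,370.7113… + £55,784.1723… = £98,154.88

£98,154.88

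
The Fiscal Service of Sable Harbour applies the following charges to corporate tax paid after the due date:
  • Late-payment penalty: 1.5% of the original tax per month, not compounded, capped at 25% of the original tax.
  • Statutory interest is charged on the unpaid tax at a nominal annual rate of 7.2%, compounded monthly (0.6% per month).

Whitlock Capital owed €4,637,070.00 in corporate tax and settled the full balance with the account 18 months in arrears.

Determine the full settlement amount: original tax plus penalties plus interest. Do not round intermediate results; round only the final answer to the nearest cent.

Penalty (uncapped): 18 × 1.5% × €4,637,070.00 = €1,252,008.90; cap = 25% × €4,637,070.00 = €1,159,267.50 → penalty = €1,159,267.50
Interest: €4,637,070.00 × ((1 + 0.006)^18 − 1) = €4,637,070.00 × 0.1136883… = €527,180.5555…
Total = €4,637,070.00 + €1,159,267.5000 + €527,180.5555… = €6,323,518.06

€6,323,518.06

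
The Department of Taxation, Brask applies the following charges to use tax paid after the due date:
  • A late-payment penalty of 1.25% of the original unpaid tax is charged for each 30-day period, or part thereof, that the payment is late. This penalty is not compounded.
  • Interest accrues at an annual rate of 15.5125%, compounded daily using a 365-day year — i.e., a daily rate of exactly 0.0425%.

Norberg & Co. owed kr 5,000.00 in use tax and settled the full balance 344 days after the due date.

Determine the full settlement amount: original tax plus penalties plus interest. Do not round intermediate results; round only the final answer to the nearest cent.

kr 6,536.96

Penalty periods: ⌈344/30⌉ = 12; penalty = 12 × 1.25% × kr 5,000.00 = kr 750.00
Interest: kr 5,000.00 × ((1 + 0.000425)^344 − 1) = kr 5,000.00 × 0.15739170… = kr 786.9585…
Total = kr 5,000.00 + kr 750.0000 + kr 786.9585… = kr 6,536.96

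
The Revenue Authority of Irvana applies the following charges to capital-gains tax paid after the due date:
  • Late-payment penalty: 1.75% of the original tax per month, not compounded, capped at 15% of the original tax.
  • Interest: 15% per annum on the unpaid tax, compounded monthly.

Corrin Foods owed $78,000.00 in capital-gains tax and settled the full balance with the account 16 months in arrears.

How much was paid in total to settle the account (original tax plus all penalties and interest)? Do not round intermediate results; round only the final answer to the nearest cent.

$106,851.38

Penalty (uncapped): 16 × 1.75% × $78,000.00 = $21,840.00; cap = 15% × $78,000.00 = $11,700.00 → penalty = $11,700.00
Interest (15%/yr ÷ 12 = 1.25%/month): $78,000.00 × ((1 + 0.0125)^16 − 1) = $17,151.3847…
Total = $78,000.00 + $11,700.0000 + $17,151.3847… = $106,851.38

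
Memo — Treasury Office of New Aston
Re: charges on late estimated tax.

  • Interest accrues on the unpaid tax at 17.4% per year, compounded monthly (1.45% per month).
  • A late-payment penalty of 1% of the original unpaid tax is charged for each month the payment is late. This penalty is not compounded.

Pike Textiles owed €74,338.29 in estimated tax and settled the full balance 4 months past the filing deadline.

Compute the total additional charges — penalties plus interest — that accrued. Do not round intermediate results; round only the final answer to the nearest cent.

€7,379.84

Late-payment penalty = 1% × €74,338.29 × 4 mo = €2,973.53…
Interest: €74,338.29 × ((1 + 0.0145)^4 − 1) = €74,338.29 × 0.0592737… = €4,406.3084…
Penalties + interest = €2,973.5316 + €4,406.3084… = €7,379.84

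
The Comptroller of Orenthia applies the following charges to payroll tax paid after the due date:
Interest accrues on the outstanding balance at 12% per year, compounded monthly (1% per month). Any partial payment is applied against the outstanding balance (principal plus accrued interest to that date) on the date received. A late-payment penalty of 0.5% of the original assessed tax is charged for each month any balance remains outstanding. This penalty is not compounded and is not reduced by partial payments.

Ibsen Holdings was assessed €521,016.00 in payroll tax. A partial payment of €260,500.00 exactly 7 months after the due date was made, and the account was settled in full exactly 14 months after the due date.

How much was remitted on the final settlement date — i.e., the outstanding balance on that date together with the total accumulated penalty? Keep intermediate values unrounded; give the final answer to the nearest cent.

Balance at month 7: €521,016.0000 × (1 + 0.01)^7 = €558,599.6726…
After €260,500.00 payment: €558,599.6726… − €260,500.00 = €298,099.6726…
Balance at month 14: €298,099.6726… × (1 + 0.01)^7 = €319,603.1975…
Penalty: 14 × 0.5% × €521,016.00 = €36,471.12
Final settlement = outstanding balance + penalty = €319,603.1975… + €36,471.12 = €356,074.32

€356,074.32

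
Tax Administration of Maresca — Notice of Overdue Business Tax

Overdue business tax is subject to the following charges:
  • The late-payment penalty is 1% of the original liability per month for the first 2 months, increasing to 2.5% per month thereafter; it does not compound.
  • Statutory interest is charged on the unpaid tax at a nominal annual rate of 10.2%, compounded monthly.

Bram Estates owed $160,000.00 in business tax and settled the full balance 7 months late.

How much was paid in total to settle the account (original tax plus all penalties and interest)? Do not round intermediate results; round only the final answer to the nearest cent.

$192,966.23

Penalty, months 1–2: 2 × 1% × $160,000.00 = $3,200.00
Penalty, months 3–7: 5 × 2.5% × $160,000.00 = $20,000.00
Interest (10.2%/yr ÷ 12 = 0.85%/month): $160,000.00 × ((1 + 0.0085)^7 − 1) = $9,766.2285…
Total = $160,000.00 + $23,200.0000 + $9,766.2285… = $192,966.23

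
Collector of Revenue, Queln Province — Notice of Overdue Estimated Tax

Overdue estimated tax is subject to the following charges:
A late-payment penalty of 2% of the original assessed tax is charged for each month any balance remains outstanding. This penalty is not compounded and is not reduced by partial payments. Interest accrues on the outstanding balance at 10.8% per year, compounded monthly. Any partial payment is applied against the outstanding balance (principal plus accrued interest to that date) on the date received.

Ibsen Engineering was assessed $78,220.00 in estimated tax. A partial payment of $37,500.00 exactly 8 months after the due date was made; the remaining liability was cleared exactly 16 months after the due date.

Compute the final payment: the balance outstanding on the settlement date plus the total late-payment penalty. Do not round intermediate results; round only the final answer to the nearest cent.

$75,020.67

Monthly rate = 10.8% ÷ 12 = 0.9%
Balance at month 8: $78,220.0000 × (1 + 0.009)^8 = $84,032.4724…
After $37,500.00 payment: $84,032.4724… − $37,500.00 = $46,532.4724…
Balance at month 16: $46,532.4724… × (1 + 0.009)^8 = $49,990.2672…
Penalty: 16 × 2% × $78,220.00 = $25,030.40
Final settlement = outstanding balance + penalty = $49,990.2672… + $25,030.40 = $75,020.67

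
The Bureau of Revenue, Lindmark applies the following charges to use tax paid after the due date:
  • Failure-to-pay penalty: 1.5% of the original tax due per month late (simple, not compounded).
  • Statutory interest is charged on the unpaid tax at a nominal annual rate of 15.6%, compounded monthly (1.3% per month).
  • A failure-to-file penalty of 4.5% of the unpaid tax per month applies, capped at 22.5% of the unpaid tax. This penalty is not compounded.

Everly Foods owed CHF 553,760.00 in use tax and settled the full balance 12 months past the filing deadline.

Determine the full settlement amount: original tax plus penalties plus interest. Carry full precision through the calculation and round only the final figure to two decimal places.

CHF 870,871.65

Failure-to-file: 12 × 4.5% × CHF 553,760.00 = CHF 299,030.40, capped at 22.5% × CHF 553,760.00 = CHF 124,596.00
Failure-to-pay penalty: 12 × 1.5% × CHF 553,760.00 = CHF 99,676.80
Interest: CHF 553,760.00 × ((1 + 0.013)^12 − 1) = CHF 553,760.00 × 0.1676518… = CHF 92,838.8476…
Total = CHF 553,760.00 + CHF 224,272.8000 + CHF 92,838.8476… = CHF 870,871.65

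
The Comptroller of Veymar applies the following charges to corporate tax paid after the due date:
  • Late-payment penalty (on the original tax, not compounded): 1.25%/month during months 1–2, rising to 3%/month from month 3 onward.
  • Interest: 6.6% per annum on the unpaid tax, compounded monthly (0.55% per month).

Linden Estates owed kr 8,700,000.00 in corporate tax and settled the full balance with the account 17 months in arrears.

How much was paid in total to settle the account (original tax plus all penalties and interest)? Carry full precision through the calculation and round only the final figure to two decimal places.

Penalty, months 1–2: 2 × 1.25% × kr 8,700,000.00 = kr 217,500.00
Penalty, months 3–17: 15 × 3% × kr 8,700,000.00 = kr 3,915,000.00
Interest: kr 8,700,000.00 × ((1 + 0.0055)^17 − 1) = kr 8,700,000.00 × 0.0977293… = kr 850,245.2957…
Total = kr 8,700,000.00 + kr 4,132,500.0000 + kr 850,245.2957… = kr 13,682,745.30

kr 13,682,745.30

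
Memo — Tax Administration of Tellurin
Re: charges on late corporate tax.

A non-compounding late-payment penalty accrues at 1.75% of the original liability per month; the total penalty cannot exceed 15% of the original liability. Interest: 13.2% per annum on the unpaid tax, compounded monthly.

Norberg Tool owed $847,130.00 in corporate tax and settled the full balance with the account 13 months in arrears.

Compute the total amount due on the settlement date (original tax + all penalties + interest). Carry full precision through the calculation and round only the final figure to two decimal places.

Penalty (uncapped): 13 × 1.75% × $847,130.00 = $192,722.08…; cap = 15% × $847,130.00 = $127,069.50 → penalty = $127,069.50
Interest (13.2%/yr ÷ 12 = 1.1%/month): $847,130.00 × ((1 + 0.011)^13 − 1) = $129,466.3227…
Total = $847,130.00 + $127,069.5000 + $129,466.3227… = $1,103,665.82

$1,103,665.82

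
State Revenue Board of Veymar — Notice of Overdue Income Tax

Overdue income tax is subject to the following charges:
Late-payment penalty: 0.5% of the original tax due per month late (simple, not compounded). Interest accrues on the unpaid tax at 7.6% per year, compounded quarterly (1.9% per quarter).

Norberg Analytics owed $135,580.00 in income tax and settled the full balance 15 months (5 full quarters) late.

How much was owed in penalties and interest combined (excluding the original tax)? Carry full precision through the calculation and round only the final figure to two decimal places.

$23,547.43

Late-payment penalty: 15 × 0.5% × $135,580.00 = $10,168.50
Interest: $135,580.00 × ((1 + 0.019)^5 − 1) = $135,580.00 × 0.0986792… = $13,378.9319…
Penalties + interest = $10,168.5000 + $13,378.9319… = $23,547.43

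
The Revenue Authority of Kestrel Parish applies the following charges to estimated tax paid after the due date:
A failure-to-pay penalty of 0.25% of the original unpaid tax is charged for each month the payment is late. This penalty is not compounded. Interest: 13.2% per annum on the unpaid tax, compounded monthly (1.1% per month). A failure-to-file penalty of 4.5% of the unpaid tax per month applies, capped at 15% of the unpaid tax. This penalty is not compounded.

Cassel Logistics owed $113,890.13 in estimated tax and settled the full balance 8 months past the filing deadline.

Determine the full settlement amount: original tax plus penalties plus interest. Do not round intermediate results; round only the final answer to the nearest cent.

Failure-to-file: 8 × 4.5% × $113,890.13 = $41,000.45…, capped at 15% × $113,890.13 = $17,083.52…
Failure-to-pay penalty: 8 × 0.25% × $113,890.13 = $2,277.80…
Interest: $113,890.13 × ((1 + 0.011)^8 − 1) = $113,890.13 × 0.0914636… = $10,416.7979…
Total = $113,890.13 + $19,361.3221 + $10,416.7979… = $143,668.25

$143,668.25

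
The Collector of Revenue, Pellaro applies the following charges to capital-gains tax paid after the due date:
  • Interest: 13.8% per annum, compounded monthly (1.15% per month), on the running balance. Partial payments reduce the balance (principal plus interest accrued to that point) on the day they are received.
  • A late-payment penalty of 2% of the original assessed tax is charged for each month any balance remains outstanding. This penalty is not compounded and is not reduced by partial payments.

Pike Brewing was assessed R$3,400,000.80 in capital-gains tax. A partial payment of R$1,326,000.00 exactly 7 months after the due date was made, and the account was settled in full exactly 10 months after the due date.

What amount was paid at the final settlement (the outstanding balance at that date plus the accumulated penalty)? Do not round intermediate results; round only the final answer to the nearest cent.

Balance at month 7: R$3,400,000.8000 × (1 + 0.0115)^7 = R$3,683,326.5965…
After R$1,326,000.00 payment: R$3,683,326.5965… − R$1,326,000.00 = R$2,357,326.5965…
Balance at month 10: R$2,357,326.5965… × (1 + 0.0115)^3 = R$2,439,593.2186…
Penalty: 10 × 2% × R$3,400,000.80 = R$680,000.16
Final settlement = outstanding balance + penalty = R$2,439,593.2186… + R$680,000.16 = R$3,119,593.38

R$3,119,593.38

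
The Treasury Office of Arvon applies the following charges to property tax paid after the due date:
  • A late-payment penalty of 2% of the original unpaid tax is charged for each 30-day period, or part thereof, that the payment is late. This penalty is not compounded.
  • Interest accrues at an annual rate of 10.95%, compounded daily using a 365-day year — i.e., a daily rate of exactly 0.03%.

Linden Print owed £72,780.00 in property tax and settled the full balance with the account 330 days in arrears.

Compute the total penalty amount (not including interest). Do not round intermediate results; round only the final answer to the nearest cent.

Penalty periods: ⌈330/30⌉ = 11; penalty = 11 × 2% × £72,780.00 = £16,011.60

£16,011.60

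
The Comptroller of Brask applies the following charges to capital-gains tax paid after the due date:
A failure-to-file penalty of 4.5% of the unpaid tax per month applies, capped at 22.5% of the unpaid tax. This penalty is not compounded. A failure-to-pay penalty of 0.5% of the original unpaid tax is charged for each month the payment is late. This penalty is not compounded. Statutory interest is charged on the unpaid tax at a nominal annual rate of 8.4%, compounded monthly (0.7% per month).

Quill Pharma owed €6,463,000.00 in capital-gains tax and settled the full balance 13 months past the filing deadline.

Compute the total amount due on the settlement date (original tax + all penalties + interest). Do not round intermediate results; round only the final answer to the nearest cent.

€8,950,749.83

Failure-to-file: 13 × 4.5% × €6,463,000.00 = €3,780,855.00, capped at 22.5% × €6,463,000.00 = €1,454,175.00
Failure-to-pay penalty: 13 × 0.5% × €6,463,000.00 = €420,095.00
Interest: €6,463,000.00 × ((1 + 0.007)^13 − 1) = €6,463,000.00 × 0.0949218… = €613,479.8296…
Total = €6,463,000.00 + €1,874,270.0000 + €613,479.8296… = €8,950,749.83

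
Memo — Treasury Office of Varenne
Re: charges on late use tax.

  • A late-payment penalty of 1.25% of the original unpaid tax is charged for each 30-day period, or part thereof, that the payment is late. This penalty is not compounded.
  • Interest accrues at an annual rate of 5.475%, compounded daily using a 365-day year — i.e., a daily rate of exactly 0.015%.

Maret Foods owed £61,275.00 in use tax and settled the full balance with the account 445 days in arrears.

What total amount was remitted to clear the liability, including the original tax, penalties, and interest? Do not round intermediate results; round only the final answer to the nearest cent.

£76,993.44

Penalty periods: ⌈445/30⌉ = 15; penalty = 15 × 1.25% × £61,275.00 = £11,489.06…
Interest: £61,275.00 × ((1 + 0.00015)^445 − 1) = £61,275.00 × 0.06902284… = £4,229.3743…
Total = £61,275.00 + £11,489.0625 + £4,229.3743… = £76,993.44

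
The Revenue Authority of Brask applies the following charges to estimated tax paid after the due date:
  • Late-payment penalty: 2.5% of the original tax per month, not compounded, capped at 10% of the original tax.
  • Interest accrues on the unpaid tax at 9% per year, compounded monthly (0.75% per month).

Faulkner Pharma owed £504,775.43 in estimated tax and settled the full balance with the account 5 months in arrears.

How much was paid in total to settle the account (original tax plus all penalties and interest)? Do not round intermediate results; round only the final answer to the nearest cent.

£574,468.13

Penalty (uncapped): 5 × 2.5% × £504,775.43 = £63,096.93…; cap = 10% × £504,775.43 = £50,477.54… → penalty = £50,477.54…
Interest: £504,775.43 × ((1 + 0.0075)^5 − 1) = £504,775.43 × 0.0380667… = £19,215.1523…
Total = £504,775.43 + £50,477.5430 + £19,215.1523… = £574,468.13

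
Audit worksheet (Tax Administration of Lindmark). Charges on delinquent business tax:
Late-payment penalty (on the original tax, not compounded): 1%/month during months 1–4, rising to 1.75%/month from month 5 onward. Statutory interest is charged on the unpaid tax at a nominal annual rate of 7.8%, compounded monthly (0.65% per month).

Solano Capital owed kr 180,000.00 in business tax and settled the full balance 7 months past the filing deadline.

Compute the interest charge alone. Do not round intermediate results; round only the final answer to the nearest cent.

kr 8,351.45

Interest: kr 180,000.00 × ((1 + 0.0065)^7 − 1) = kr 180,000.00 × 0.0463969… = kr 8,351.4464…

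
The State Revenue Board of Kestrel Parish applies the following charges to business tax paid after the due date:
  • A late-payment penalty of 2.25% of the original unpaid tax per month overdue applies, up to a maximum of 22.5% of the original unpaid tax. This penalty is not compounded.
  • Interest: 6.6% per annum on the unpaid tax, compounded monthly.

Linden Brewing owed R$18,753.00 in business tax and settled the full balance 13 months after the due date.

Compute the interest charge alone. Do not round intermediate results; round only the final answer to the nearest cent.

R$1,385.99

Interest (6.6%/yr ÷ 12 = 0.55%/month): R$18,753.00 × ((1 + 0.0055)^13 − 1) = R$1,385.9919…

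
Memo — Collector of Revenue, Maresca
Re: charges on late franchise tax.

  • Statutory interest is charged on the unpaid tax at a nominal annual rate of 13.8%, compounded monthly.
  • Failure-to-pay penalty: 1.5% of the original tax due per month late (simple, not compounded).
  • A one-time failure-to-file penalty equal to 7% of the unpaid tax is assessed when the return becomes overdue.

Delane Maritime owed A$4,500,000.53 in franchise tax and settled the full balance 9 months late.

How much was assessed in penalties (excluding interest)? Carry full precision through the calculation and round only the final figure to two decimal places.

Failure-to-file penalty: 7% × A$4,500,000.53 = A$315,000.04…
Failure-to-pay penalty: 9 × 1.5% × A$4,500,000.53 = A$607,500.07…
Total penalty = A$315,000.04… + A$607,500.07… = A$922,500.11

A$922,500.11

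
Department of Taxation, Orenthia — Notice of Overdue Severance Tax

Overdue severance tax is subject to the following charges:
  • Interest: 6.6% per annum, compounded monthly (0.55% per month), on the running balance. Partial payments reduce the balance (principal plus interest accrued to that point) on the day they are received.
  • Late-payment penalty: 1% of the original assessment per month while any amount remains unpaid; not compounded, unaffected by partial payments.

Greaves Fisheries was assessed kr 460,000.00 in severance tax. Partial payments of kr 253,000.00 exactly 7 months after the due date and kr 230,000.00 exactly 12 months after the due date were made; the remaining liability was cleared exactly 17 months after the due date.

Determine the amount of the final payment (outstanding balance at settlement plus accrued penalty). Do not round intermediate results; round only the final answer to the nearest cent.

kr 79,496.04

Balance at month 7: kr 460,000.0000 × (1 + 0.0055)^7 = kr 478,004.9084…
After kr 253,000.00 payment: kr 478,004.9084… − kr 253,000.00 = kr 225,004.9084…
Balance at month 12: kr 225,004.9084… × (1 + 0.0055)^5 = kr 231,260.9828…
After kr 230,000.00 payment: kr 231,260.9828… − kr 230,000.00 = kr 1,260.9828…
Balance at month 17: kr 1,260.9828… × (1 + 0.0055)^5 = kr 1,296.0433…
Penalty: 17 × 1% × kr 460,000.00 = kr 78,200.00
Final settlement = outstanding balance + penalty = kr 1,296.0433… + kr 78,200.00 = kr 79,496.04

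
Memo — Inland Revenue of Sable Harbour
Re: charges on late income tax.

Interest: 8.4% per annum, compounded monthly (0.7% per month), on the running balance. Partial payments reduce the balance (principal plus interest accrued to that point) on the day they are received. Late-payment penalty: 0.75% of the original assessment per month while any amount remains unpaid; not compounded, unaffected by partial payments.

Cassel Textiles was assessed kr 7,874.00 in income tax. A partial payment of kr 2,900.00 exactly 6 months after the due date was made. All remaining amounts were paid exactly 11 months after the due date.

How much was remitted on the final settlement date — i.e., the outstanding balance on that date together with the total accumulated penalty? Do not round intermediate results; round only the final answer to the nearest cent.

kr 6,148.64

Balance at month 6: kr 7,874.0000 × (1 + 0.007)^6 = kr 8,210.5497…
After kr 2,900.00 payment: kr 8,210.5497… − kr 2,900.00 = kr 5,310.5497…
Balance at month 11: kr 5,310.5497… × (1 + 0.007)^5 = kr 5,499.0394…
Penalty: 11 × 0.75% × kr 7,874.00 = kr 649.61…
Final settlement = outstanding balance + penalty = kr 5,499.0394… + kr 649.61… = kr 6,148.64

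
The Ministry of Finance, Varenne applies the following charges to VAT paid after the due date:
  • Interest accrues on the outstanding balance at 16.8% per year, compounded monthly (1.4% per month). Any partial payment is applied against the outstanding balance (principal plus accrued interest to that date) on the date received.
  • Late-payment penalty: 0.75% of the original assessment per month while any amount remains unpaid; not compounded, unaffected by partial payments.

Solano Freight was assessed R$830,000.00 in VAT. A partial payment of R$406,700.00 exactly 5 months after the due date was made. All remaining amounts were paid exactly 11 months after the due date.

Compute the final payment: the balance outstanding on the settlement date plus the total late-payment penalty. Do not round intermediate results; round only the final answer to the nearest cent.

R$593,547.87

Balance at month 5: R$830,000.0000 × (1 + 0.014)^5 = R$889,749.7351…
After R$406,700.00 payment: R$889,749.7351… − R$406,700.00 = R$483,049.7351…
Balance at month 11: R$483,049.7351… × (1 + 0.014)^6 = R$525,072.8687…
Penalty: 11 × 0.75% × R$830,000.00 = R$68,475.00
Final settlement = outstanding balance + penalty = R$525,072.8687… + R$68,475.00 = R$593,547.87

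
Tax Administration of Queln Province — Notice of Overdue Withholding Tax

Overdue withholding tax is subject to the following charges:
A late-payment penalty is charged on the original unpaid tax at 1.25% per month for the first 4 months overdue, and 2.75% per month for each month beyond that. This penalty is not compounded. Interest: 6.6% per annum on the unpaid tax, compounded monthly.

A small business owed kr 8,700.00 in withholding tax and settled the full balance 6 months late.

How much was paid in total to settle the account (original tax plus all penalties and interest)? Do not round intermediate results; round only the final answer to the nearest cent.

Penalty, months 1–4: 4 × 1.25% × kr 8,700.00 = kr 435.00
Penalty, months 5–6: 2 × 2.75% × kr 8,700.00 = kr 478.50
Interest (6.6%/yr ÷ 12 = 0.55%/month): kr 8,700.00 × ((1 + 0.0055)^6 − 1) = kr 291.0767…
Total = kr 8,700.00 + kr 913.5000 + kr 291.0767… = kr 9,904.58

kr 9,904.58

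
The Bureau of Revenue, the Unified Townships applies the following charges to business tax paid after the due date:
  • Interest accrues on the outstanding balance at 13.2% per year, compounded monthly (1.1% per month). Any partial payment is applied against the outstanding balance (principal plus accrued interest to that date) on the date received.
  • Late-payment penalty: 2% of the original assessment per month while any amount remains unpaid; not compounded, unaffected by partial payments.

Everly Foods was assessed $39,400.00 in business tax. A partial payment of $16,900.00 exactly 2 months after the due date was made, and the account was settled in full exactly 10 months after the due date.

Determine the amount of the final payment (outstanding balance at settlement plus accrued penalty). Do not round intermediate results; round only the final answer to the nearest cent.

$33,389.21

Balance at month 2: $39,400.0000 × (1 + 0.011)^2 = $40,271.5674
After $16,900.00 payment: $40,271.5674 − $16,900.00 = $23,371.5674
Balance at month 10: $23,371.5674 × (1 + 0.011)^8 = $25,509.2144…
Penalty: 10 × 2% × $39,400.00 = $7,880.00
Final settlement = outstanding balance + penalty = $25,509.2144… + $7,880.00 = $33,389.21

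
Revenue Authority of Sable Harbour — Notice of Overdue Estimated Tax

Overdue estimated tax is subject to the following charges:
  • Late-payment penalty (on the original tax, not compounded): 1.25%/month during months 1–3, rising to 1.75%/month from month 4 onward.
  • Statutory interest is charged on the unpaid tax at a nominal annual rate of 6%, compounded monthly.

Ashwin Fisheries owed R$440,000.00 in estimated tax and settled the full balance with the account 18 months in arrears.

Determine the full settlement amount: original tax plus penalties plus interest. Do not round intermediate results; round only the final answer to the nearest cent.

R$613,328.73

Penalty, months 1–3: 3 × 1.25% × R$440,000.00 = R$16,500.00
Penalty, months 4–18: 15 × 1.75% × R$440,000.00 = R$115,500.00
Interest (6%/yr ÷ 12 = 0.5%/month): R$440,000.00 × ((1 + 0.005)^18 − 1) = R$41,328.7334…
Total = R$440,000.00 + R$132,000.0000 + R$41,328.7334… = R$613,328.73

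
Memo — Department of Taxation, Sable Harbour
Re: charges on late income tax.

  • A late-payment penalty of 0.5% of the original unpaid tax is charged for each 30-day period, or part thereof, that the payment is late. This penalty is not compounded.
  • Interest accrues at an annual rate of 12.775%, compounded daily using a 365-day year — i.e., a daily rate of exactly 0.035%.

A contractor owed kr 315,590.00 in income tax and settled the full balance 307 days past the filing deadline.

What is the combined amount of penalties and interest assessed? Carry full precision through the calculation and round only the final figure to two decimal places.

Penalty periods: ⌈307/30⌉ = 11; penalty = 11 × 0.5% × kr 315,590.00 = kr 17,357.45
Interest: kr 315,590.00 × ((1 + 0.00035)^307 − 1) = kr 315,590.00 × 0.11341426… = kr 35,792.4050…
Penalties + interest = kr 17,357.4500 + kr 35,792.4050… = kr 53,149.86

kr 53,149.86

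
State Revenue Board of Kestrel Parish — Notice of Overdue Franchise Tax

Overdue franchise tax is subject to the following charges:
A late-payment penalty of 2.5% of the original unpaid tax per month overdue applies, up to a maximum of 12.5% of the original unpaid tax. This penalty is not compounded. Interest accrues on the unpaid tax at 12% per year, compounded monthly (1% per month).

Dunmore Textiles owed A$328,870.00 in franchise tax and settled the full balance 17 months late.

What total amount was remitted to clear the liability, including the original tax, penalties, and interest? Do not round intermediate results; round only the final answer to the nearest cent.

Penalty (uncapped): 17 × 2.5% × A$328,870.00 = A$139,769.75; cap = 12.5% × A$328,870.00 = A$41,108.75 → penalty = A$41,108.75
Interest: A$328,870.00 × ((1 + 0.01)^17 − 1) = A$328,870.00 × 0.1843044… = A$60,612.1983…
Total = A$328,870.00 + A$41,108.7500 + A$60,612.1983… = A$430,590.95

A$430,590.95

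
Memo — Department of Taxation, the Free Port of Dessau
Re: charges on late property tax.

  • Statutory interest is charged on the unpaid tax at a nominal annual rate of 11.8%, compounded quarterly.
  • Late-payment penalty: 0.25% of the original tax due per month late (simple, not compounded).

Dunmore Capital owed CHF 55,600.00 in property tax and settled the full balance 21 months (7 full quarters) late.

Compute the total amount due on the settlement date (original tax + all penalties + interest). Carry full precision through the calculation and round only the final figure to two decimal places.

Late-payment penalty: 21 × 0.25% × CHF 55,600.00 = CHF 2,919.00
Interest (11.8%/yr ÷ 4 = 2.95%/quarter): CHF 55,600.00 × ((1 + 0.0295)^7 − 1) = CHF 12,548.9625…
Total = CHF 55,600.00 + CHF 2,919.0000 + CHF 12,548.9625… = CHF 71,067.96

CHF 71,067.96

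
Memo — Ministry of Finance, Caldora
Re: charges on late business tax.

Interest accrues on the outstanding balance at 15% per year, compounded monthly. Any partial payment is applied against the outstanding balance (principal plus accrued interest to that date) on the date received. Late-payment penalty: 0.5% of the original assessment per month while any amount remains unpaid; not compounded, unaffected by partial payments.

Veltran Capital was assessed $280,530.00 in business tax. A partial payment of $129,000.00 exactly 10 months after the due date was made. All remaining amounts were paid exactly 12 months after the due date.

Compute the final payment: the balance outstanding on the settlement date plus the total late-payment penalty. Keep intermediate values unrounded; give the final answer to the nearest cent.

$210,213.11

Monthly rate = 15% ÷ 12 = 1.25%
Balance at month 10: $280,530.0000 × (1 + 0.0125)^10 = $317,635.9358…
After $129,000.00 payment: $317,635.9358… − $129,000.00 = $188,635.9358…
Balance at month 12: $188,635.9358… × (1 + 0.0125)^2 = $193,381.3086…
Penalty: 12 × 0.5% × $280,530.00 = $16,831.80
Final settlement = outstanding balance + penalty = $193,381.3086… + $16,831.80 = $210,213.11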